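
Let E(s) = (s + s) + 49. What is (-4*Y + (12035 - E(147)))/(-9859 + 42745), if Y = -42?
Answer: 5930/16443 ≈ 0.36064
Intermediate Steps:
E(s) = 49 + 2*s (E(s) = 2*s + 49 = 49 + 2*s)
(-4*Y + (12035 - E(147)))/(-9859 + 42745) = (-4*(-42) + (12035 - (49 + 2*147)))/(-9859 + 42745) = (168 + (12035 - (49 + 294)))/32886 = (168 + (12035 - 1*343))*(1/32886) = (168 + (12035 - 343))*(1/32886) = (168 + 11692)*(1/32886) = 11860*(1/32886) = 5930/16443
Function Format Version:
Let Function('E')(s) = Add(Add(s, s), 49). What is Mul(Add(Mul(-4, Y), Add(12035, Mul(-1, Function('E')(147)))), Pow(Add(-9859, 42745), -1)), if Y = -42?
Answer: Rational(5930, 16443) ≈ 0.36064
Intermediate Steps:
Function('E')(s) = Add(49, Mul(2, s)) (Function('E')(s) = Add(Mul(2, s), 49) = Add(49, Mul(2, s)))
Mul(Add(Mul(-4, Y), Add(12035, Mul(-1, Function('E')(147)))), Pow(Add(-9859, 42745), -1)) = Mul(Add(Mul(-4, -42), Add(12035, Mul(-1, Add(49, Mul(2, 147))))), Pow(Add(-9859, 42745), -1)) = Mul(Add(168, Add(12035, Mul(-1, Add(49, 294)))), Pow(32886, -1)) = Mul(Add(168, Add(12035, Mul(-1, 343))), Rational(1, 32886)) = Mul(Add(168, Add(12035, -343)), Rational(1, 32886)) = Mul(Add(168, 11692), Rational(1, 32886)) = Mul(11860, Rational(1, 32886)) = Rational(5930, 16443)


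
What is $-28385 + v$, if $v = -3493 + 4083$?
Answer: $-27795$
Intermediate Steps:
$v = 590$
$-28385 + v = -28385 + 590 = -27795$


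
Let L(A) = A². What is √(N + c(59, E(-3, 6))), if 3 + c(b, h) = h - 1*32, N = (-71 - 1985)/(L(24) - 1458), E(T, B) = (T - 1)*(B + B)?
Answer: 5*I*√1423/21 ≈ 8.9816*I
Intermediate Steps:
E(T, B) = 2*B*(-1 + T) (E(T, B) = (-1 + T)*(2*B) = 2*B*(-1 + T))
N = 1028/441 (N = (-71 - 1985)/(24² - 1458) = -2056/(576 - 1458) = -2056/(-882) = -2056*(-1/882) = 1028/441 ≈ 2.3311)
c(b, h) = -35 + h (c(b, h) = -3 + (h - 1*32) = -3 + (h - 32) = -3 + (-32 + h) = -35 + h)
√(N + c(59, E(-3, 6))) = √(1028/441 + (-35 + 2*6*(-1 - 3))) = √(1028/441 + (-35 + 2*6*(-4))) = √(1028/441 + (-35 - 48)) = √(1028/441 - 83) = √(-35575/441) = 5*I*√1423/21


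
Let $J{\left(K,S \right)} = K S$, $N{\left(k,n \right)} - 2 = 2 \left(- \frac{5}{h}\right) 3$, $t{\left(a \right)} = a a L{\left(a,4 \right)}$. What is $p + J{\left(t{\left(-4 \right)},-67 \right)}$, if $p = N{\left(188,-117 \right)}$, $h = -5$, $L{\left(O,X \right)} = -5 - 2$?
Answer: $7512$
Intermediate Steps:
$L{\left(O,X \right)} = -7$
$t{\left(a \right)} = - 7 a^{2}$ ($t{\left(a \right)} = a a \left(-7\right) = a^{2} \left(-7\right) = - 7 a^{2}$)
$N{\left(k,n \right)} = 8$ ($N{\left(k,n \right)} = 2 + 2 \left(- \frac{5}{-5}\right) 3 = 2 + 2 \left(\left(-5\right) \left(- \frac{1}{5}\right)\right) 3 = 2 + 2 \cdot 1 \cdot 3 = 2 + 2 \cdot 3 = 2 + 6 = 8$)
$p = 8$
$p + J{\left(t{\left(-4 \right)},-67 \right)} = 8 + - 7 \left(-4\right)^{2} \left(-67\right) = 8 + \left(-7\right) 16 \left(-67\right) = 8 - -7504 = 8 + 7504 = 7512$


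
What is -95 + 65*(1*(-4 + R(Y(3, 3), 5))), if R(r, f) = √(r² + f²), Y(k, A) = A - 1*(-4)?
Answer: -355 + 65*√74 ≈ 204.15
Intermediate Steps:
Y(k, A) = 4 + A (Y(k, A) = A + 4 = 4 + A)
R(r, f) = √(f² + r²)
-95 + 65*(1*(-4 + R(Y(3, 3), 5))) = -95 + 65*(1*(-4 + √(5² + (4 + 3)²))) = -95 + 65*(1*(-4 + √(25 + 7²))) = -95 + 65*(1*(-4 + √(25 + 49))) = -95 + 65*(1*(-4 + √74)) = -95 + 65*(-4 + √74) = -95 + (-260 + 65*√74) = -355 + 65*√74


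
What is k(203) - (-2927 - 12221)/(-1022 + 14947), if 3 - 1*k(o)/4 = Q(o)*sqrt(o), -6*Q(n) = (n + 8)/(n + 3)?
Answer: 182248/13925 + 211*sqrt(203)/309 ≈ 22.817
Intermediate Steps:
Q(n) = -(8 + n)/(6*(3 + n)) (Q(n) = -(n + 8)/(6*(n + 3)) = -(8 + n)/(6*(3 + n)))
k(o) = 12 - 2*sqrt(o)*(-8 - o)/(3*(3 + o)) (k(o) = 12 - 4*(-8 - o)/(6*(3 + o))*sqrt(o) = 12 - 2*sqrt(o)*(-8 - o)/(3*(3 + o)))
k(203) - (-2927 - 12221)/(-1022 + 14947) = 2*(54 + 18*203 + sqrt(203)*(8 + 203))/(3*(3 + 203)) - (-2927 - 12221)/(-1022 + 14947) = (2/3)*(54 + 3654 + sqrt(203)*211)/206 - (-15148)/13925 = (2/3)*(1/206)*(54 + 3654 + 211*sqrt(203)) - (-15148)/13925 = (2/3)*(1/206)*(3708 + 211*sqrt(203)) - 1*(-15148/13925) = (12 + 211*sqrt(203)/309) + 15148/13925 = 182248/13925 + 211*sqrt(203)/309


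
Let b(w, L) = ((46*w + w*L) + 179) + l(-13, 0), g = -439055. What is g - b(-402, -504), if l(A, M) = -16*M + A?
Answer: -623337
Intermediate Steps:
l(A, M) = A - 16*M
b(w, L) = 166 + 46*w + L*w (b(w, L) = ((46*w + w*L) + 179) + (-13 - 16*0) = ((46*w + L*w) + 179) + (-13 + 0) = (179 + 46*w + L*w) - 13 = 166 + 46*w + L*w)
g - b(-402, -504) = -439055 - (166 + 46*(-402) - 504*(-402)) = -439055 - (166 - 18492 + 202608) = -439055 - 1*184282 = -439055 - 184282 = -623337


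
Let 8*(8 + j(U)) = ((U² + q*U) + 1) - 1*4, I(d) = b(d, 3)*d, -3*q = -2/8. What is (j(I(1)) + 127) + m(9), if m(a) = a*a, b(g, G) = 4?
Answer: 605/3 ≈ 201.67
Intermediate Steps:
q = 1/12 (q = -(-2)/(3*8) = -⅓*(-¼) = 1/12 ≈ 0.083333)
m(a) = a²
I(d) = 4*d
j(U) = -67/8 + U²/8 + U/96 (j(U) = -8 + (((U² + U/12) + 1) - 1*4)/8 = -8 + ((1 + U² + U/12) - 4)/8 = -8 + (-3 + U² + U/12)/8 = -8 + (-3/8 + U²/8 + U/96) = -67/8 + U²/8 + U/96)
(j(I(1)) + 127) + m(9) = ((-67/8 + (4*1)²/8 + (4*1)/96) + 127) + 9² = ((-67/8 + (⅛)*4² + (1/96)*4) + 127) + 81 = ((-67/8 + (⅛)*16 + 1/24) + 127) + 81 = ((-67/8 + 2 + 1/24) + 127) + 81 = (-19/3 + 127) + 81 = 362/3 + 81 = 605/3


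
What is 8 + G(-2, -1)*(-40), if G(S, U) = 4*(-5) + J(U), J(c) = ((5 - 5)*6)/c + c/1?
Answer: 848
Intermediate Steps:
J(c) = c (J(c) = (0*6)/c + c*1 = 0/c + c = 0 + c = c)
G(S, U) = -20 + U (G(S, U) = 4*(-5) + U = -20 + U)
8 + G(-2, -1)*(-40) = 8 + (-20 - 1)*(-40) = 8 - 21*(-40) = 8 + 840 = 848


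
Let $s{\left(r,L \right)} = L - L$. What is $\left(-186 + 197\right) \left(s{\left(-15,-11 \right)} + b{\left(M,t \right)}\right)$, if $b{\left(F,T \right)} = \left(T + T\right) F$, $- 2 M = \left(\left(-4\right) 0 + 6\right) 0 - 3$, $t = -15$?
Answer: $-495$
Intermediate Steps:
$s{\left(r,L \right)} = 0$
$M = \frac{3}{2}$ ($M = - \frac{\left(\left(-4\right) 0 + 6\right) 0 - 3}{2} = - \frac{\left(0 + 6\right) 0 - 3}{2} = - \frac{6 \cdot 0 - 3}{2} = - \frac{0 - 3}{2} = \left(- \frac{1}{2}\right) \left(-3\right) = \frac{3}{2} \approx 1.5$)
$b{\left(F,T \right)} = 2 F T$ ($b{\left(F,T \right)} = 2 T F = 2 F T$)
$\left(-186 + 197\right) \left(s{\left(-15,-11 \right)} + b{\left(M,t \right)}\right) = \left(-186 + 197\right) \left(0 + 2 \cdot \frac{3}{2} \left(-15\right)\right) = 11 \left(0 - 45\right) = 11 \left(-45\right) = -495$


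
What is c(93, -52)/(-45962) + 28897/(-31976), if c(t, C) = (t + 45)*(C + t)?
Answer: -107791723/104977208 ≈ -1.0268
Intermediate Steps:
c(t, C) = (45 + t)*(C + t)
c(93, -52)/(-45962) + 28897/(-31976) = (93**2 + 45*(-52) + 45*93 - 52*93)/(-45962) + 28897/(-31976) = (8649 - 2340 + 4185 - 4836)*(-1/45962) + 28897*(-1/31976) = 5658*(-1/45962) - 28897/31976 = -2829/22981 - 28897/31976 = -107791723/104977208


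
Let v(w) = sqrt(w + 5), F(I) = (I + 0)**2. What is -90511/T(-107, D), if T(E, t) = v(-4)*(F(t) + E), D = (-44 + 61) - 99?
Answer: -90511/6617 ≈ -13.679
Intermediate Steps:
F(I) = I**2
v(w) = sqrt(5 + w)
D = -82 (D = 17 - 99 = -82)
T(E, t) = E + t**2 (T(E, t) = sqrt(5 - 4)*(t**2 + E) = sqrt(1)*(E + t**2) = 1*(E + t**2) = E + t**2)
-90511/T(-107, D) = -90511/(-107 + (-82)**2) = -90511/(-107 + 6724) = -90511/6617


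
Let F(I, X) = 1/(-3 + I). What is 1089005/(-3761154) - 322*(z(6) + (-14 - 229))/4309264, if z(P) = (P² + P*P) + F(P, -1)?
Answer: -280382317373/1012987845666 ≈ -0.27679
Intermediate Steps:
z(P) = 1/(-3 + P) + 2*P² (z(P) = (P² + P*P) + 1/(-3 + P) = (P² + P²) + 1/(-3 + P) = 2*P² + 1/(-3 + P) = 1/(-3 + P) + 2*P²)
1089005/(-3761154) - 322*(z(6) + (-14 - 229))/4309264 = 1089005/(-3761154) - 322*((1 + 2*6²*(-3 + 6))/(-3 + 6) + (-14 - 229))/4309264 = 1089005*(-1/3761154) - 322*((1 + 2*36*3)/3 - 243)*(1/4309264) = -1089005/3761154 - 322*((1 + 216)/3 - 243)*(1/4309264) = -1089005/3761154 - 322*((⅓)*217 - 243)*(1/4309264) = -1089005/3761154 - 322*(217/3 - 243)*(1/4309264) = -1089005/3761154 - 322*(-512/3)*(1/4309264) = -1089005/3761154 + (164864/3)*(1/4309264) = -1089005/3761154 + 10304/807987 = -280382317373/1012987845666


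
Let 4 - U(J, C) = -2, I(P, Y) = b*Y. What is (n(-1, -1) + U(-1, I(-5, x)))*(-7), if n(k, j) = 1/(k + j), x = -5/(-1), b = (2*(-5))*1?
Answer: -77/2 ≈ -38.500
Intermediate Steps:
b = -10 (b = -10*1 = -10)
x = 5 (x = -5*(-1) = 5)
I(P, Y) = -10*Y
U(J, C) = 6 (U(J, C) = 4 - 1*(-2) = 4 + 2 = 6)
n(k, j) = 1/(j + k)
(n(-1, -1) + U(-1, I(-5, x)))*(-7) = (1/(-1 - 1) + 6)*(-7) = (1/(-2) + 6)*(-7) = (-½ + 6)*(-7) = (11/2)*(-7) = -77/2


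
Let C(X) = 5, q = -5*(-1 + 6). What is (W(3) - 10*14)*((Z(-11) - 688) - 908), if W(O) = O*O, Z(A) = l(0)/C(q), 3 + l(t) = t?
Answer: 1045773/5 ≈ 2.0915e+5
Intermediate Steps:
l(t) = -3 + t
q = -25 (q = -5*5 = -25)
Z(A) = -⅗ (Z(A) = (-3 + 0)/5 = -3*⅕ = -⅗)
W(O) = O²
(W(3) - 10*14)*((Z(-11) - 688) - 908) = (3² - 10*14)*((-⅗ - 688) - 908) = (9 - 140)*(-3443/5 - 908) = -131*(-7983/5) = 1045773/5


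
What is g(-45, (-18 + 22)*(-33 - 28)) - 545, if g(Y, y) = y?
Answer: -789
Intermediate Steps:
g(-45, (-18 + 22)*(-33 - 28)) - 545 = (-18 + 22)*(-33 - 28) - 545 = 4*(-61) - 545 = -244 - 545 = -789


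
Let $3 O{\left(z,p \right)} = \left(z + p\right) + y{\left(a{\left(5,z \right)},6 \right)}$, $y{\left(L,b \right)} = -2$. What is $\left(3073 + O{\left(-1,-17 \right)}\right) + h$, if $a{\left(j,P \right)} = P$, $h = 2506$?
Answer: $\frac{16717}{3} \approx 5572.3$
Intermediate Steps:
$O{\left(z,p \right)} = - \frac{2}{3} + \frac{p}{3} + \frac{z}{3}$ ($O{\left(z,p \right)} = \frac{\left(z + p\right) - 2}{3} = \frac{\left(p + z\right) - 2}{3} = \frac{-2 + p + z}{3} = - \frac{2}{3} + \frac{p}{3} + \frac{z}{3}$)
$\left(3073 + O{\left(-1,-17 \right)}\right) + h = \left(3073 + \left(- \frac{2}{3} + \frac{1}{3} \left(-17\right) + \frac{1}{3} \left(-1\right)\right)\right) + 2506 = \left(3073 - \frac{20}{3}\right) + 2506 = \frac{9199}{3} + 2506 = \frac{16717}{3}$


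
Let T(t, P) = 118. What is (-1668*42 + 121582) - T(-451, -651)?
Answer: 51408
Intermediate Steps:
(-1668*42 + 121582) - T(-451, -651) = (-1668*42 + 121582) - 1*118 = (-70056 + 121582) - 118 = 51526 - 118 = 51408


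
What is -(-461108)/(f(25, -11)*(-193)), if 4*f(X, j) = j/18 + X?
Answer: -33199776/84727 ≈ -391.84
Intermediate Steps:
f(X, j) = X/4 + j/72 (f(X, j) = (j/18 + X)/4 = (X + j/18)/4 = X/4 + j/72)
-(-461108)/(f(25, -11)*(-193)) = -(-461108)/(((¼)*25 + (1/72)*(-11))*(-193)) = -(-461108)/((25/4 - 11/72)*(-193)) = -(-461108)/((439/72)*(-193)) = -(-461108)/(-84727/72) = -(-461108)*(-72)/84727 = -1*33199776/84727 = -33199776/84727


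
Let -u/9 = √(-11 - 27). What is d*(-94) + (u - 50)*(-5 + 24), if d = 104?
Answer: -10726 - 171*I*√38 ≈ -10726.0 - 1054.1*I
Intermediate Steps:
u = -9*I*√38 (u = -9*√(-11 - 27) = -9*I*√38 ≈ -55.48*I)
d*(-94) + (u - 50)*(-5 + 24) = 104*(-94) + (-9*I*√38 - 50)*(-5 + 24) = -9776 + (-50 - 9*I*√38)*19 = -9776 + (-950 - 171*I*√38) = -10726 - 171*I*√38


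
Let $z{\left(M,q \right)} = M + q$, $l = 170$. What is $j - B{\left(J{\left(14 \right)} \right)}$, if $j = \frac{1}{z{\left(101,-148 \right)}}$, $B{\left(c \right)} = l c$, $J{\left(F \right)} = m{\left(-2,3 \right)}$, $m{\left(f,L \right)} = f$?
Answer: $\frac{15979}{47} \approx 339.98$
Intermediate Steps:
$J{\left(F \right)} = -2$
$B{\left(c \right)} = 170 c$
$j = - \frac{1}{47}$ ($j = \frac{1}{101 - 148} = \frac{1}{-47} = - \frac{1}{47} \approx -0.021277$)
$j - B{\left(J{\left(14 \right)} \right)} = - \frac{1}{47} - 170 \left(-2\right) = - \frac{1}{47} - -340 = - \frac{1}{47} + 340 = \frac{15979}{47}$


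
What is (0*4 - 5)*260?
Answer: -1300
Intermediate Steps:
(0*4 - 5)*260 = (0 - 5)*260 = -5*260 = -1300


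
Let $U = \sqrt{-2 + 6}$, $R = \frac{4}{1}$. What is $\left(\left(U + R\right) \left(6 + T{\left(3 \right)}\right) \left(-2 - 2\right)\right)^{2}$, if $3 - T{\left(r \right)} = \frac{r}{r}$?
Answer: $36864$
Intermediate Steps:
$T{\left(r \right)} = 2$ ($T{\left(r \right)} = 3 - \frac{r}{r} = 3 - 1 = 2$)
$R = 4$ ($R = 4 \cdot 1 = 4$)
$U = 2$ ($U = \sqrt{4} = 2$)
$\left(\left(U + R\right) \left(6 + T{\left(3 \right)}\right) \left(-2 - 2\right)\right)^{2} = \left(\left(2 + 4\right) \left(6 + 2\right) \left(-2 - 2\right)\right)^{2} = \left(6 \cdot 8 \left(-4\right)\right)^{2} = \left(6 \left(-32\right)\right)^{2} = \left(-192\right)^{2} = 36864$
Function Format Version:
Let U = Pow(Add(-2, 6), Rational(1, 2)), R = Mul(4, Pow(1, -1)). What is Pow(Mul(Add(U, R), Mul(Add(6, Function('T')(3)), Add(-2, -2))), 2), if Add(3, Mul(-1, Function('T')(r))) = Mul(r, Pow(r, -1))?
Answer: 36864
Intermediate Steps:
Function('T')(r) = 2 (Function('T')(r) = Add(3, Mul(-1, Mul(r, Pow(r, -1)))) = Add(3, Mul(-1, 1)) = Add(3, -1) = 2)
R = 4 (R = Mul(4, 1) = 4)
U = 2 (U = Pow(4, Rational(1, 2)) = 2)
Pow(Mul(Add(U, R), Mul(Add(6, Function('T')(3)), Add(-2, -2))), 2) = Pow(Mul(Add(2, 4), Mul(Add(6, 2), Add(-2, -2))), 2) = Pow(Mul(6, Mul(8, -4)), 2) = Pow(Mul(6, -32), 2) = Pow(-192, 2) = 36864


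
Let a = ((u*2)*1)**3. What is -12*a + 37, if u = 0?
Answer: 37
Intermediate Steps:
a = 0 (a = ((0*2)*1)**3 = (0*1)**3 = 0**3 = 0)
-12*a + 37 = -12*0 + 37 = 0 + 37 = 37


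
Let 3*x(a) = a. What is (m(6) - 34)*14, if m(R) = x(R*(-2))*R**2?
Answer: -2492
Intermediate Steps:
x(a) = a/3
m(R) = -2*R**3/3 (m(R) = ((R*(-2))/3)*R**2 = ((-2*R)/3)*R**2 = (-2*R/3)*R**2 = -2*R**3/3)
(m(6) - 34)*14 = (-2/3*6**3 - 34)*14 = (-2/3*216 - 34)*14 = (-144 - 34)*14 = -178*14 = -2492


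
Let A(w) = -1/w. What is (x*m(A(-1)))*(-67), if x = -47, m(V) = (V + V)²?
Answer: 12596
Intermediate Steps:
m(V) = 4*V² (m(V) = (2*V)² = 4*V²)
(x*m(A(-1)))*(-67) = -188*(-1/(-1))²*(-67) = -188*(-1*(-1))²*(-67) = -188*1²*(-67) = -188*(-67) = 12596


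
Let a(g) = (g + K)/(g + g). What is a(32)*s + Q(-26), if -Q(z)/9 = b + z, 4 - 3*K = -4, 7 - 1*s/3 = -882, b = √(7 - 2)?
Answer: 13429/8 - 9*√5 ≈ 1658.5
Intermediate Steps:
b = √5 ≈ 2.2361
s = 2667 (s = 21 - 3*(-882) = 21 + 2646 = 2667)
K = 8/3 (K = 4/3 - ⅓*(-4) = 4/3 + 4/3 = 8/3 ≈ 2.6667)
Q(z) = -9*z - 9*√5 (Q(z) = -9*(√5 + z) = -9*(z + √5) = -9*z - 9*√5)
a(g) = (8/3 + g)/(2*g) (a(g) = (g + 8/3)/(g + g) = (8/3 + g)/((2*g)) = (8/3 + g)*(1/(2*g)) = (8/3 + g)/(2*g))
a(32)*s + Q(-26) = ((⅙)*(8 + 3*32)/32)*2667 + (-9*(-26) - 9*√5) = ((⅙)*(1/32)*(8 + 96))*2667 + (234 - 9*√5) = ((⅙)*(1/32)*104)*2667 + (234 - 9*√5) = (13/24)*2667 + (234 - 9*√5) = 11557/8 + (234 - 9*√5) = 13429/8 - 9*√5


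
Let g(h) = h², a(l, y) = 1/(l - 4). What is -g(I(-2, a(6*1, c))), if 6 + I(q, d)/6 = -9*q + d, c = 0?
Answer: -5625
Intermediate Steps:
a(l, y) = 1/(-4 + l)
I(q, d) = -36 - 54*q + 6*d (I(q, d) = -36 + 6*(-9*q + d) = -36 + 6*(d - 9*q) = -36 + (-54*q + 6*d) = -36 - 54*q + 6*d)
-g(I(-2, a(6*1, c))) = -(-36 - 54*(-2) + 6/(-4 + 6*1))² = -(-36 + 108 + 6/(-4 + 6))² = -(-36 + 108 + 6/2)² = -(-36 + 108 + 6*(½))² = -(-36 + 108 + 3)² = -1*75² = -1*5625 = -5625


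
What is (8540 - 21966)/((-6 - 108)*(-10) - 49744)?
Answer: 6713/24302 ≈ 0.27623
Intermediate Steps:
(8540 - 21966)/((-6 - 108)*(-10) - 49744) = -13426/(-114*(-10) - 49744) = -13426/(1140 - 49744) = -13426/(-48604) = -13426*(-1/48604) = 6713/24302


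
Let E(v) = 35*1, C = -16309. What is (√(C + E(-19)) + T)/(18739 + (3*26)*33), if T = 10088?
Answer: 10088/21313 + I*√16274/21313 ≈ 0.47333 + 0.0059855*I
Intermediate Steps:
E(v) = 35
(√(C + E(-19)) + T)/(18739 + (3*26)*33) = (√(-16309 + 35) + 10088)/(18739 + (3*26)*33) = (√(-16274) + 10088)/(18739 + 78*33) = (I*√16274 + 10088)/(18739 + 2574) = (10088 + I*√16274)/21313 = (10088 + I*√16274)*(1/21313) = 10088/21313 + I*√16274/21313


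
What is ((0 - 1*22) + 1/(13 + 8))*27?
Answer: -4149/7 ≈ -592.71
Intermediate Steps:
((0 - 1*22) + 1/(13 + 8))*27 = ((0 - 22) + 1/21)*27 = (-22 + 1/21)*27 = -461/21*27 = -4149/7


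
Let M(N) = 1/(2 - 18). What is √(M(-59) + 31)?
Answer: 3*√55/4 ≈ 5.5621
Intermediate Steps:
M(N) = -1/16 (M(N) = 1/(-16) = -1/16)
√(M(-59) + 31) = √(-1/16 + 31) = √(495/16) = 3*√55/4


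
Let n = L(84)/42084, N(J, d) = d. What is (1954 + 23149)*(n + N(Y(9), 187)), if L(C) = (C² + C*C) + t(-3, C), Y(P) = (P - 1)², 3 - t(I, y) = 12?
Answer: 21989700837/4676 ≈ 4.7027e+6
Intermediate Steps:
t(I, y) = -9 (t(I, y) = 3 - 1*12 = 3 - 12 = -9)
Y(P) = (-1 + P)²
L(C) = -9 + 2*C² (L(C) = (C² + C*C) - 9 = (C² + C²) - 9 = 2*C² - 9 = -9 + 2*C²)
n = 1567/4676 (n = (-9 + 2*84²)/42084 = (-9 + 2*7056)*(1/42084) = (-9 + 14112)*(1/42084) = 14103*(1/42084) = 1567/4676 ≈ 0.33512)
(1954 + 23149)*(n + N(Y(9), 187)) = (1954 + 23149)*(1567/4676 + 187) = 25103*(875979/4676) = 21989700837/4676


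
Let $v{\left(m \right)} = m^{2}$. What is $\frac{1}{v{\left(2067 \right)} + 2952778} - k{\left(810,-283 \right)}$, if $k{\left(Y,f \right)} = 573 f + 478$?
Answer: $\frac{1168188393828}{7225267} \approx 1.6168 \cdot 10^{5}$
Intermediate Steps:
$k{\left(Y,f \right)} = 478 + 573 f$
$\frac{1}{v{\left(2067 \right)} + 2952778} - k{\left(810,-283 \right)} = \frac{1}{2067^{2} + 2952778} - \left(478 + 573 \left(-283\right)\right) = \frac{1}{4272489 + 2952778} - \left(478 - 162159\right) = \frac{1}{7225267} - -161681 = \frac{1}{7225267} + 161681 = \frac{1168188393828}{7225267}$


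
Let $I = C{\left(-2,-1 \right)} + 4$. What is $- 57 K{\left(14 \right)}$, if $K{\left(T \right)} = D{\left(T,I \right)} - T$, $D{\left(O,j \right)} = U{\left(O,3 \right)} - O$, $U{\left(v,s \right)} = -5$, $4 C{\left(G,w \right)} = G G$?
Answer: $1881$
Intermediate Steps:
$C{\left(G,w \right)} = \frac{G^{2}}{4}$ ($C{\left(G,w \right)} = \frac{G G}{4} = \frac{G^{2}}{4}$)
$I = 5$ ($I = \frac{\left(-2\right)^{2}}{4} + 4 = \frac{1}{4} \cdot 4 + 4 = 1 + 4 = 5$)
$D{\left(O,j \right)} = -5 - O$
$K{\left(T \right)} = -5 - 2 T$ ($K{\left(T \right)} = \left(-5 - T\right) - T = -5 - 2 T$)
$- 57 K{\left(14 \right)} = - 57 \left(-5 - 28\right) = \left(-57\right) \left(-33\right) = 1881$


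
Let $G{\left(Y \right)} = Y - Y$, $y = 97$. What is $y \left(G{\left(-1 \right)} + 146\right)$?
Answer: $14162$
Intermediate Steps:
$G{\left(Y \right)} = 0$
$y \left(G{\left(-1 \right)} + 146\right) = 97 \left(0 + 146\right) = 97 \cdot 146 = 14162$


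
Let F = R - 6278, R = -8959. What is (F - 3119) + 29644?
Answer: 11288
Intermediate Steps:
F = -15237 (F = -8959 - 6278 = -15237)
(F - 3119) + 29644 = (-15237 - 3119) + 29644 = -18356 + 29644 = 11288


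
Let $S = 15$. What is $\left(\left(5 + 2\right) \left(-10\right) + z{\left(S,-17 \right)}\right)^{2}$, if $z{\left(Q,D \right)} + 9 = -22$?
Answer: $10201$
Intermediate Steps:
$z{\left(Q,D \right)} = -31$ ($z{\left(Q,D \right)} = -9 - 22 = -31$)
$\left(\left(5 + 2\right) \left(-10\right) + z{\left(S,-17 \right)}\right)^{2} = \left(\left(5 + 2\right) \left(-10\right) - 31\right)^{2} = \left(7 \left(-10\right) - 31\right)^{2} = \left(-70 - 31\right)^{2} = \left(-101\right)^{2} = 10201$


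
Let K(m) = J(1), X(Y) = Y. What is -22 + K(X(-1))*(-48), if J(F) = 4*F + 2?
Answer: -310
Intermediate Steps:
J(F) = 2 + 4*F
K(m) = 6 (K(m) = 2 + 4*1 = 2 + 4 = 6)
-22 + K(X(-1))*(-48) = -22 + 6*(-48) = -22 - 288 = -310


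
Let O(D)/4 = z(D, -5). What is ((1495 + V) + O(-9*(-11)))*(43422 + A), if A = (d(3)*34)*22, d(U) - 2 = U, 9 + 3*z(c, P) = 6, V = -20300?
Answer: -887070058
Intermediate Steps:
z(c, P) = -1 (z(c, P) = -3 + (1/3)*6 = -3 + 2 = -1)
d(U) = 2 + U
O(D) = -4 (O(D) = 4*(-1) = -4)
A = 3740 (A = ((2 + 3)*34)*22 = (5*34)*22 = 170*22 = 3740)
((1495 + V) + O(-9*(-11)))*(43422 + A) = ((1495 - 20300) - 4)*(43422 + 3740) = (-18805 - 4)*47162 = -18809*47162 = -887070058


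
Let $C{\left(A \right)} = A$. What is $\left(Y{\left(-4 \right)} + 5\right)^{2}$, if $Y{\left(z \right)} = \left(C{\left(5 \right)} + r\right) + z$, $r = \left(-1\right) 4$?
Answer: $4$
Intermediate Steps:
$r = -4$
$Y{\left(z \right)} = 1 + z$ ($Y{\left(z \right)} = \left(5 - 4\right) + z = 1 + z$)
$\left(Y{\left(-4 \right)} + 5\right)^{2} = \left(\left(1 - 4\right) + 5\right)^{2} = \left(-3 + 5\right)^{2} = 2^{2} = 4$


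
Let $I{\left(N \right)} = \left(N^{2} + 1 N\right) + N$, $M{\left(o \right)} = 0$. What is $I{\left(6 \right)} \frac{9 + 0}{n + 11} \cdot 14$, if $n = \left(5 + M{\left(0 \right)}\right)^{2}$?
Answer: $168$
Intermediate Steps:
$I{\left(N \right)} = N^{2} + 2 N$ ($I{\left(N \right)} = \left(N^{2} + N\right) + N = \left(N + N^{2}\right) + N = N^{2} + 2 N$)
$n = 25$ ($n = \left(5 + 0\right)^{2} = 5^{2} = 25$)
$I{\left(6 \right)} \frac{9 + 0}{n + 11} \cdot 14 = 6 \left(2 + 6\right) \frac{9 + 0}{25 + 11} \cdot 14 = 6 \cdot 8 \cdot \frac{9}{36} \cdot 14 = 48 \cdot 9 \cdot \frac{1}{36} \cdot 14 = 48 \cdot \frac{1}{4} \cdot 14 = 12 \cdot 14 = 168$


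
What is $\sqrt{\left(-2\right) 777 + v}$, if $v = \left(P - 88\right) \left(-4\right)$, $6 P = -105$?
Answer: $2 i \sqrt{283} \approx 33.645 i$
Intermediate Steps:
$P = - \frac{35}{2}$ ($P = \frac{1}{6} \left(-105\right) = - \frac{35}{2} \approx -17.5$)
$v = 422$ ($v = \left(- \frac{35}{2} - 88\right) \left(-4\right) = \left(- \frac{211}{2}\right) \left(-4\right) = 422$)
$\sqrt{\left(-2\right) 777 + v} = \sqrt{\left(-2\right) 777 + 422} = \sqrt{-1554 + 422} = \sqrt{-1132} = 2 i \sqrt{283}$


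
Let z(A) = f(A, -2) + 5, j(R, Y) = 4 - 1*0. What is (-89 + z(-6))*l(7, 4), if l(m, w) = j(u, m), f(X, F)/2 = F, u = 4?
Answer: -352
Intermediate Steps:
f(X, F) = 2*F
j(R, Y) = 4 (j(R, Y) = 4 + 0 = 4)
l(m, w) = 4
z(A) = 1 (z(A) = 2*(-2) + 5 = -4 + 5 = 1)
(-89 + z(-6))*l(7, 4) = (-89 + 1)*4 = -88*4 = -352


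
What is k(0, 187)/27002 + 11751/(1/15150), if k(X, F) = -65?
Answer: 4807102605235/27002 ≈ 1.7803e+8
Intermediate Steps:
k(0, 187)/27002 + 11751/(1/15150) = -65/27002 + 11751/(1/15150) = -65*1/27002 + 11751/(1/15150) = -65/27002 + 11751*15150 = -65/27002 + 178027650 = 4807102605235/27002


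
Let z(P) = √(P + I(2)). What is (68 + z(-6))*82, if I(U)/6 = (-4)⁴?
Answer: 5576 + 246*√170 ≈ 8783.5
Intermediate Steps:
I(U) = 1536 (I(U) = 6*(-4)⁴ = 6*256 = 1536)
z(P) = √(1536 + P) (z(P) = √(P + 1536) = √(1536 + P))
(68 + z(-6))*82 = (68 + √(1536 - 6))*82 = (68 + √1530)*82 = (68 + 3*√170)*82 = 5576 + 246*√170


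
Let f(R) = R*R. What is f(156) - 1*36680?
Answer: -12344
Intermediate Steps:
f(R) = R**2
f(156) - 1*36680 = 156**2 - 1*36680 = 24336 - 36680 = -12344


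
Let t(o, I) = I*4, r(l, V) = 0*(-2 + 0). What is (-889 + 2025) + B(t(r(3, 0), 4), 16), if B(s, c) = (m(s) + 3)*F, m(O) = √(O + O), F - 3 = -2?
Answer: 1139 + 4*√2 ≈ 1144.7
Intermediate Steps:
F = 1 (F = 3 - 2 = 1)
m(O) = √2*√O (m(O) = √(2*O) = √2*√O)
r(l, V) = 0 (r(l, V) = 0*(-2) = 0)
t(o, I) = 4*I
B(s, c) = 3 + √2*√s (B(s, c) = (√2*√s + 3)*1 = (3 + √2*√s)*1 = 3 + √2*√s)
(-889 + 2025) + B(t(r(3, 0), 4), 16) = (-889 + 2025) + (3 + √2*√(4*4)) = 1136 + (3 + √2*√16) = 1136 + (3 + √2*4) = 1136 + (3 + 4*√2) = 1139 + 4*√2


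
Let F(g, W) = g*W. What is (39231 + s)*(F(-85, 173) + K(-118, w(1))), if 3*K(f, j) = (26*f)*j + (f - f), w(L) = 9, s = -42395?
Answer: 75648076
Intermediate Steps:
F(g, W) = W*g
K(f, j) = 26*f*j/3 (K(f, j) = ((26*f)*j + (f - f))/3 = (26*f*j + 0)/3 = (26*f*j)/3 = 26*f*j/3)
(39231 + s)*(F(-85, 173) + K(-118, w(1))) = (39231 - 42395)*(173*(-85) + (26/3)*(-118)*9) = -3164*(-14705 - 9204) = -3164*(-23909) = 75648076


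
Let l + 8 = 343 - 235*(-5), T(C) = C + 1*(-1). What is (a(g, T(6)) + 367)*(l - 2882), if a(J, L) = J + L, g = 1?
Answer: -511756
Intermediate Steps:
T(C) = -1 + C (T(C) = C - 1 = -1 + C)
l = 1510 (l = -8 + (343 - 235*(-5)) = -8 + (343 - 1*(-1175)) = -8 + (343 + 1175) = -8 + 1518 = 1510)
(a(g, T(6)) + 367)*(l - 2882) = ((1 + (-1 + 6)) + 367)*(1510 - 2882) = ((1 + 5) + 367)*(-1372) = (6 + 367)*(-1372) = 373*(-1372) = -511756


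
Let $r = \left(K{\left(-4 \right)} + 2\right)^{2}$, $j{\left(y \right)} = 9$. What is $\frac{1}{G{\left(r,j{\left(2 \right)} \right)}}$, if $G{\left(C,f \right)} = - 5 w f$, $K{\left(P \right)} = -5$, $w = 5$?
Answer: $- \frac{1}{225} \approx -0.0044444$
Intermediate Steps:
$r = 9$ ($r = \left(-5 + 2\right)^{2} = \left(-3\right)^{2} = 9$)
$G{\left(C,f \right)} = - 25 f$ ($G{\left(C,f \right)} = \left(-5\right) 5 f = - 25 f$)
$\frac{1}{G{\left(r,j{\left(2 \right)} \right)}} = \frac{1}{\left(-25\right) 9} = \frac{1}{-225} = - \frac{1}{225}$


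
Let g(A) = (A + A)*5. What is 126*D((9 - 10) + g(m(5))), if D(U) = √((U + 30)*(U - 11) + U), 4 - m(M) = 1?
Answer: 126*√1091 ≈ 4161.8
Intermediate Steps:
m(M) = 3 (m(M) = 4 - 1*1 = 4 - 1 = 3)
g(A) = 10*A (g(A) = (2*A)*5 = 10*A)
D(U) = √(U + (-11 + U)*(30 + U)) (D(U) = √((30 + U)*(-11 + U) + U) = √((-11 + U)*(30 + U) + U) = √(U + (-11 + U)*(30 + U)))
126*D((9 - 10) + g(m(5))) = 126*√(-330 + ((9 - 10) + 10*3)² + 20*((9 - 10) + 10*3)) = 126*√(-330 + (-1 + 30)² + 20*(-1 + 30)) = 126*√(-330 + 29² + 20*29) = 126*√(-330 + 841 + 580) = 126*√1091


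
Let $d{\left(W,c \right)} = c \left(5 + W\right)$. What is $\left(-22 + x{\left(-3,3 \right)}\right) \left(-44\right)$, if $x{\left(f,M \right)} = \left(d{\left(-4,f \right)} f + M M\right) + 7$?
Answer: $-132$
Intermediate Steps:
$x{\left(f,M \right)} = 7 + M^{2} + f^{2}$ ($x{\left(f,M \right)} = \left(f \left(5 - 4\right) f + M M\right) + 7 = \left(f 1 f + M^{2}\right) + 7 = \left(f f + M^{2}\right) + 7 = \left(f^{2} + M^{2}\right) + 7 = \left(M^{2} + f^{2}\right) + 7 = 7 + M^{2} + f^{2}$)
$\left(-22 + x{\left(-3,3 \right)}\right) \left(-44\right) = \left(-22 + \left(7 + 3^{2} + \left(-3\right)^{2}\right)\right) \left(-44\right) = \left(-22 + \left(7 + 9 + 9\right)\right) \left(-44\right) = \left(-22 + 25\right) \left(-44\right) = 3 \left(-44\right) = -132$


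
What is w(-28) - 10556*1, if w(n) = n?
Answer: -10584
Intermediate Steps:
w(-28) - 10556*1 = -28 - 10556*1 = -28 - 10556 = -10584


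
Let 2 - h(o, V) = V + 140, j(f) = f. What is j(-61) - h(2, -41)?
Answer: 36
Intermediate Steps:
h(o, V) = -138 - V (h(o, V) = 2 - (V + 140) = 2 - (140 + V) = 2 + (-140 - V) = -138 - V)
j(-61) - h(2, -41) = -61 - (-138 - 1*(-41)) = -61 - (-138 + 41) = -61 - 1*(-97) = -61 + 97 = 36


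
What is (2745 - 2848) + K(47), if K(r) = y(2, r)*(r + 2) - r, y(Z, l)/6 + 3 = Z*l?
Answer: 26604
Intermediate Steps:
y(Z, l) = -18 + 6*Z*l (y(Z, l) = -18 + 6*(Z*l) = -18 + 6*Z*l)
K(r) = -r + (-18 + 12*r)*(2 + r) (K(r) = (-18 + 6*2*r)*(r + 2) - r = (-18 + 12*r)*(2 + r) - r = -r + (-18 + 12*r)*(2 + r))
(2745 - 2848) + K(47) = (2745 - 2848) + (-36 + 5*47 + 12*47²) = -103 + (-36 + 235 + 12*2209) = -103 + (-36 + 235 + 26508) = -103 + 26707 = 26604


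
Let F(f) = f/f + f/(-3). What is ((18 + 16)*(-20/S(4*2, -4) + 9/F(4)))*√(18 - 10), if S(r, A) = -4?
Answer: -1496*√2 ≈ -2115.7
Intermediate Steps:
F(f) = 1 - f/3 (F(f) = 1 + f*(-⅓) = 1 - f/3)
((18 + 16)*(-20/S(4*2, -4) + 9/F(4)))*√(18 - 10) = ((18 + 16)*(-20/(-4) + 9/(1 - ⅓*4)))*√(18 - 10) = (34*(-20*(-¼) + 9/(1 - 4/3)))*√8 = (34*(5 + 9/(-⅓)))*(2*√2) = (34*(5 + 9*(-3)))*(2*√2) = (34*(5 - 27))*(2*√2) = (34*(-22))*(2*√2) = -1496*√2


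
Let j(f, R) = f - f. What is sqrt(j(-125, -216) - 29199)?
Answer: I*sqrt(29199) ≈ 170.88*I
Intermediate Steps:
j(f, R) = 0
sqrt(j(-125, -216) - 29199) = sqrt(0 - 29199) = sqrt(-29199) = I*sqrt(29199)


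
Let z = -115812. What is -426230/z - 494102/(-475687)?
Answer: 4482327773/949832118 ≈ 4.7191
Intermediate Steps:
-426230/z - 494102/(-475687) = -426230/(-115812) - 494102/(-475687) = -426230*(-1/115812) - 494102*(-1/475687) = 213115/57906 + 17038/16403 = 4482327773/949832118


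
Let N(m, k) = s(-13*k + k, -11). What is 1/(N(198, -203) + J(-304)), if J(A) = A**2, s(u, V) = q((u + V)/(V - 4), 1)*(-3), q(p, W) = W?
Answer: 1/92413 ≈ 1.0821e-5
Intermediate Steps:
s(u, V) = -3 (s(u, V) = 1*(-3) = -3)
N(m, k) = -3
1/(N(198, -203) + J(-304)) = 1/(-3 + (-304)**2) = 1/(-3 + 92416) = 1/92413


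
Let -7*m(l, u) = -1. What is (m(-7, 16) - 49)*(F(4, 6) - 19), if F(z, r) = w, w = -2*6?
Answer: 10602/7 ≈ 1514.6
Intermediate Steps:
w = -12
m(l, u) = ⅐ (m(l, u) = -⅐*(-1) = ⅐)
F(z, r) = -12
(m(-7, 16) - 49)*(F(4, 6) - 19) = (⅐ - 49)*(-12 - 19) = -342/7*(-31) = 10602/7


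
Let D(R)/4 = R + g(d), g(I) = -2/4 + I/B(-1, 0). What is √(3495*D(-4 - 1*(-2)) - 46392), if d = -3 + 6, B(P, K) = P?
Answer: 9*I*√1522 ≈ 351.12*I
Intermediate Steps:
d = 3
g(I) = -½ - I (g(I) = -2/4 + I/(-1) = -2*¼ + I*(-1) = -½ - I)
D(R) = -14 + 4*R (D(R) = 4*(R + (-½ - 1*3)) = 4*(R + (-½ - 3)) = 4*(R - 7/2) = 4*(-7/2 + R) = -14 + 4*R)
√(3495*D(-4 - 1*(-2)) - 46392) = √(3495*(-14 + 4*(-4 - 1*(-2))) - 46392) = √(3495*(-14 + 4*(-4 + 2)) - 46392) = √(3495*(-14 + 4*(-2)) - 46392) = √(3495*(-14 - 8) - 46392) = √(3495*(-22) - 46392) = √(-76890 - 46392) = √(-123282) = 9*I*√1522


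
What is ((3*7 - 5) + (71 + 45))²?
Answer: 17424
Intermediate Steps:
((3*7 - 5) + (71 + 45))² = ((21 - 5) + 116)² = (16 + 116)² = 132² = 17424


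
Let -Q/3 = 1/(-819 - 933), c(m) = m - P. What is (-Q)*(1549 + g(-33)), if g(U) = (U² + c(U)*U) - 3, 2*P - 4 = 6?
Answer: -3889/584 ≈ -6.6592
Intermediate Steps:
P = 5 (P = 2 + (½)*6 = 2 + 3 = 5)
c(m) = -5 + m (c(m) = m - 1*5 = m - 5 = -5 + m)
g(U) = -3 + U² + U*(-5 + U) (g(U) = (U² + (-5 + U)*U) - 3 = (U² + U*(-5 + U)) - 3 = -3 + U² + U*(-5 + U))
Q = 1/584 (Q = -3/(-819 - 933) = -3/(-1752) = -3*(-1/1752) = 1/584 ≈ 0.0017123)
(-Q)*(1549 + g(-33)) = (-1*1/584)*(1549 + (-3 + (-33)² - 33*(-5 - 33))) = -(1549 + (-3 + 1089 - 33*(-38)))/584 = -(1549 + (-3 + 1089 + 1254))/584 = -(1549 + 2340)/584 = -1/584*3889 = -3889/584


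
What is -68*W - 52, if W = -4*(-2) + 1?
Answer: -664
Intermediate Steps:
W = 9 (W = 8 + 1 = 9)
-68*W - 52 = -68*9 - 52 = -612 - 52 = -664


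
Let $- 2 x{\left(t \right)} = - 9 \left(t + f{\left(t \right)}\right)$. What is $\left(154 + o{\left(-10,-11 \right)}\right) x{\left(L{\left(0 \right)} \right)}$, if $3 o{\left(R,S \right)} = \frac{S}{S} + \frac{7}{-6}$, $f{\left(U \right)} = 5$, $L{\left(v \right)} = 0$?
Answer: $\frac{13855}{4} \approx 3463.8$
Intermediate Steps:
$x{\left(t \right)} = \frac{45}{2} + \frac{9 t}{2}$ ($x{\left(t \right)} = - \frac{\left(-9\right) \left(t + 5\right)}{2} = - \frac{\left(-9\right) \left(5 + t\right)}{2} = - \frac{-45 - 9 t}{2} = \frac{45}{2} + \frac{9 t}{2}$)
$o{\left(R,S \right)} = - \frac{1}{18}$ ($o{\left(R,S \right)} = \frac{\frac{S}{S} + \frac{7}{-6}}{3} = \frac{1 + 7 \left(- \frac{1}{6}\right)}{3} = \frac{1 - \frac{7}{6}}{3} = \frac{1}{3} \left(- \frac{1}{6}\right) = - \frac{1}{18}$)
$\left(154 + o{\left(-10,-11 \right)}\right) x{\left(L{\left(0 \right)} \right)} = \left(154 - \frac{1}{18}\right) \left(\frac{45}{2} + \frac{9}{2} \cdot 0\right) = \frac{2771 \left(\frac{45}{2} + 0\right)}{18} = \frac{2771}{18} \cdot \frac{45}{2} = \frac{13855}{4}$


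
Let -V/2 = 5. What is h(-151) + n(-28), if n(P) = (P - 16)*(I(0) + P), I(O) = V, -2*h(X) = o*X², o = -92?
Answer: 1050518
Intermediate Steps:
V = -10 (V = -2*5 = -10)
h(X) = 46*X² (h(X) = -(-46)*X² = 46*X²)
I(O) = -10
n(P) = (-16 + P)*(-10 + P) (n(P) = (P - 16)*(-10 + P) = (-16 + P)*(-10 + P))
h(-151) + n(-28) = 46*(-151)² + (160 + (-28)² - 26*(-28)) = 46*22801 + (160 + 784 + 728) = 1048846 + 1672 = 1050518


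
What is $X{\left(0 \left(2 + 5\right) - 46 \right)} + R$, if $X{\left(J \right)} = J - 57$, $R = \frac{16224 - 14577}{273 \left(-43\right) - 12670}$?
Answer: $- \frac{2515774}{24409} \approx -103.07$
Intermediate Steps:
$R = - \frac{1647}{24409}$ ($R = \frac{1647}{-11739 - 12670} = \frac{1647}{-24409} = 1647 \left(- \frac{1}{24409}\right) = - \frac{1647}{24409} \approx -0.067475$)
$X{\left(J \right)} = -57 + J$ ($X{\left(J \right)} = J - 57 = -57 + J$)
$X{\left(0 \left(2 + 5\right) - 46 \right)} + R = \left(-57 - \left(46 + 0 \left(2 + 5\right)\right)\right) - \frac{1647}{24409} = \left(-57 + \left(0 \cdot 7 - 46\right)\right) - \frac{1647}{24409} = \left(-57 + \left(0 - 46\right)\right) - \frac{1647}{24409} = \left(-57 - 46\right) - \frac{1647}{24409} = -103 - \frac{1647}{24409} = - \frac{2515774}{24409}$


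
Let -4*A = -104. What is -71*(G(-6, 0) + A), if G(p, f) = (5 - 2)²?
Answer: -2485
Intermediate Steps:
A = 26 (A = -¼*(-104) = 26)
G(p, f) = 9 (G(p, f) = 3² = 9)
-71*(G(-6, 0) + A) = -71*(9 + 26) = -71*35 = -2485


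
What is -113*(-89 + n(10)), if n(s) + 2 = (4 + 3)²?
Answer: 4746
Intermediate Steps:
n(s) = 47 (n(s) = -2 + (4 + 3)² = -2 + 7² = -2 + 49 = 47)
-113*(-89 + n(10)) = -113*(-89 + 47) = -113*(-42) = 4746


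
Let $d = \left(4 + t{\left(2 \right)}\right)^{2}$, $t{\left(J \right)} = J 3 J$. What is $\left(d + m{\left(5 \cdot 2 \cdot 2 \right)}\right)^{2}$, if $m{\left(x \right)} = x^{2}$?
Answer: $430336$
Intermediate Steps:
$t{\left(J \right)} = 3 J^{2}$ ($t{\left(J \right)} = 3 J J = 3 J^{2}$)
$d = 256$ ($d = \left(4 + 3 \cdot 2^{2}\right)^{2} = \left(4 + 3 \cdot 4\right)^{2} = \left(4 + 12\right)^{2} = 16^{2} = 256$)
$\left(d + m{\left(5 \cdot 2 \cdot 2 \right)}\right)^{2} = \left(256 + \left(5 \cdot 2 \cdot 2\right)^{2}\right)^{2} = \left(256 + \left(10 \cdot 2\right)^{2}\right)^{2} = \left(256 + 20^{2}\right)^{2} = \left(256 + 400\right)^{2} = 656^{2} = 430336$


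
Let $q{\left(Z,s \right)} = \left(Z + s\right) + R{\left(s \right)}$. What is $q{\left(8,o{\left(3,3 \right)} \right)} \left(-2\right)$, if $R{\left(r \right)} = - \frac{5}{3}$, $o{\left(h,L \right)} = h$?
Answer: $- \frac{56}{3} \approx -18.667$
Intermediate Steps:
$R{\left(r \right)} = - \frac{5}{3}$ ($R{\left(r \right)} = \left(-5\right) \frac{1}{3} = - \frac{5}{3}$)
$q{\left(Z,s \right)} = - \frac{5}{3} + Z + s$ ($q{\left(Z,s \right)} = \left(Z + s\right) - \frac{5}{3} = - \frac{5}{3} + Z + s$)
$q{\left(8,o{\left(3,3 \right)} \right)} \left(-2\right) = \left(- \frac{5}{3} + 8 + 3\right) \left(-2\right) = \frac{28}{3} \left(-2\right) = - \frac{56}{3}$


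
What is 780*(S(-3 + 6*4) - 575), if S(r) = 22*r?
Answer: -88140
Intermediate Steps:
780*(S(-3 + 6*4) - 575) = 780*(22*(-3 + 6*4) - 575) = 780*(22*(-3 + 24) - 575) = 780*(22*21 - 575) = 780*(462 - 575) = 780*(-113) = -88140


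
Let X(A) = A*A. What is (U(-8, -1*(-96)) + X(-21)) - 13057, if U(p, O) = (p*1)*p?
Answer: -12552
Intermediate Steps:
U(p, O) = p² (U(p, O) = p*p = p²)
X(A) = A²
(U(-8, -1*(-96)) + X(-21)) - 13057 = ((-8)² + (-21)²) - 13057 = (64 + 441) - 13057 = 505 - 13057 = -12552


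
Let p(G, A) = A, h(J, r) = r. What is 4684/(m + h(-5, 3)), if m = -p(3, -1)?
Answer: 1171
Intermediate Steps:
m = 1 (m = -1*(-1) = 1)
4684/(m + h(-5, 3)) = 4684/(1 + 3) = 4684/4 = (¼)*4684 = 1171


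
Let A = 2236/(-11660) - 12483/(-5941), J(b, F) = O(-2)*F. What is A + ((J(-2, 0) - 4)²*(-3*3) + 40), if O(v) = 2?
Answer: -1768006634/17318015 ≈ -102.09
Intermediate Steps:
J(b, F) = 2*F
A = 33066926/17318015 (A = 2236*(-1/11660) - 12483*(-1/5941) = -559/2915 + 12483/5941 = 33066926/17318015 ≈ 1.9094)
A + ((J(-2, 0) - 4)²*(-3*3) + 40) = 33066926/17318015 + ((2*0 - 4)²*(-3*3) + 40) = 33066926/17318015 + ((0 - 4)²*(-9) + 40) = 33066926/17318015 + ((-4)²*(-9) + 40) = 33066926/17318015 + (16*(-9) + 40) = 33066926/17318015 + (-144 + 40) = 33066926/17318015 - 104 = -1768006634/17318015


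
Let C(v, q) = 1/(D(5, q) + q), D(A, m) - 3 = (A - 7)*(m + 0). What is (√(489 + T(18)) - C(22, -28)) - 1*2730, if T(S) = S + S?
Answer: -84631/31 + 5*√21 ≈ -2707.1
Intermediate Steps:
D(A, m) = 3 + m*(-7 + A) (D(A, m) = 3 + (A - 7)*(m + 0) = 3 + (-7 + A)*m = 3 + m*(-7 + A))
T(S) = 2*S
C(v, q) = 1/(3 - q) (C(v, q) = 1/((3 - 7*q + 5*q) + q) = 1/((3 - 2*q) + q) = 1/(3 - q))
(√(489 + T(18)) - C(22, -28)) - 1*2730 = (√(489 + 2*18) - 1/(3 - 1*(-28))) - 1*2730 = (√(489 + 36) - 1/(3 + 28)) - 2730 = (√525 - 1/31) - 2730 = (5*√21 - 1*1/31) - 2730 = (5*√21 - 1/31) - 2730 = (-1/31 + 5*√21) - 2730 = -84631/31 + 5*√21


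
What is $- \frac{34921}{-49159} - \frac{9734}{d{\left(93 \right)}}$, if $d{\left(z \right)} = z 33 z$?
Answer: $\frac{2529601}{3740553} \approx 0.67626$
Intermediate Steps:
$d{\left(z \right)} = 33 z^{2}$
$- \frac{34921}{-49159} - \frac{9734}{d{\left(93 \right)}} = - \frac{34921}{-49159} - \frac{9734}{33 \cdot 93^{2}} = \left(-34921\right) \left(- \frac{1}{49159}\right) - \frac{9734}{33 \cdot 8649} = \frac{34921}{49159} - \frac{9734}{285417} = \frac{34921}{49159} - \frac{314}{9207} = \frac{2529601}{3740553}$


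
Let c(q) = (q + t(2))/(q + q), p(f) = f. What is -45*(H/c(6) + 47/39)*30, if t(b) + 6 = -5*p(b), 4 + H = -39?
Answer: -926730/13 ≈ -71287.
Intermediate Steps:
H = -43 (H = -4 - 39 = -43)
t(b) = -6 - 5*b
c(q) = (-16 + q)/(2*q) (c(q) = (q + (-6 - 5*2))/(q + q) = (q + (-6 - 10))/((2*q)) = (q - 16)*(1/(2*q)) = (-16 + q)*(1/(2*q)) = (-16 + q)/(2*q))
-45*(H/c(6) + 47/39)*30 = -45*(-43*12/(-16 + 6) + 47/39)*30 = -45*(-43/((1/2)*(1/6)*(-10)) + 47*(1/39))*30 = -45*(-43/(-5/6) + 47/39)*30 = -45*(-43*(-6/5) + 47/39)*30 = -45*(258/5 + 47/39)*30 = -45*10297/195*30 = -30891/13*30 = -926730/13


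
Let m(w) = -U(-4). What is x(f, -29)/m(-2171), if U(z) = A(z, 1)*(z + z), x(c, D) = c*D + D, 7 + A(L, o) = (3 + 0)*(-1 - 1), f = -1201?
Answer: -4350/13 ≈ -334.62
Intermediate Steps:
A(L, o) = -13 (A(L, o) = -7 + (3 + 0)*(-1 - 1) = -7 + 3*(-2) = -7 - 6 = -13)
x(c, D) = D + D*c (x(c, D) = D*c + D = D + D*c)
U(z) = -26*z (U(z) = -13*(z + z) = -26*z)
m(w) = -104 (m(w) = -(-26)*(-4) = -1*104 = -104)
x(f, -29)/m(-2171) = -29*(1 - 1201)/(-104) = -29*(-1200)*(-1/104) = 34800*(-1/104) = -4350/13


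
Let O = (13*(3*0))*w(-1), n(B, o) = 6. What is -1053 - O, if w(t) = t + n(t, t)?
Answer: -1053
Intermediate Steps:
w(t) = 6 + t (w(t) = t + 6 = 6 + t)
O = 0 (O = (13*(3*0))*(6 - 1) = (13*0)*5 = 0*5 = 0)
-1053 - O = -1053 - 1*0 = -1053 + 0 = -1053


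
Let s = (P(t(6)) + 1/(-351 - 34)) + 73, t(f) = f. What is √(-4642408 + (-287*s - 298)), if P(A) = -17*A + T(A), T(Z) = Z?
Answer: I*√14024215370/55 ≈ 2153.2*I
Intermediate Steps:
P(A) = -16*A (P(A) = -17*A + A = -16*A)
s = -8856/385 (s = (-16*6 + 1/(-351 - 34)) + 73 = (-96 + 1/(-385)) + 73 = (-96 - 1/385) + 73 = -36961/385 + 73 = -8856/385 ≈ -23.003)
√(-4642408 + (-287*s - 298)) = √(-4642408 + (-287*(-8856/385) - 298)) = √(-4642408 + (363096/55 - 298)) = √(-4642408 + 346706/55) = √(-254985734/55) = I*√14024215370/55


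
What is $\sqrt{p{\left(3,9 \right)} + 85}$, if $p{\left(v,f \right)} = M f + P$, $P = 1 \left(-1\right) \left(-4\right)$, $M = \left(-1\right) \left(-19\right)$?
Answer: $2 \sqrt{65} \approx 16.125$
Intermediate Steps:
$M = 19$
$P = 4$ ($P = \left(-1\right) \left(-4\right) = 4$)
$p{\left(v,f \right)} = 4 + 19 f$ ($p{\left(v,f \right)} = 19 f + 4 = 4 + 19 f$)
$\sqrt{p{\left(3,9 \right)} + 85} = \sqrt{\left(4 + 19 \cdot 9\right) + 85} = \sqrt{\left(4 + 171\right) + 85} = \sqrt{175 + 85} = \sqrt{260} = 2 \sqrt{65}$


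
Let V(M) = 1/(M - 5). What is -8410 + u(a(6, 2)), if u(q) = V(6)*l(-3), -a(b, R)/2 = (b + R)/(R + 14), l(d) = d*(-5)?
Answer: -8395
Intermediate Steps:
V(M) = 1/(-5 + M)
l(d) = -5*d
a(b, R) = -2*(R + b)/(14 + R) (a(b, R) = -2*(b + R)/(R + 14) = -2*(R + b)/(14 + R))
u(q) = 15 (u(q) = (-5*(-3))/(-5 + 6) = 15/1 = 1*15 = 15)
-8410 + u(a(6, 2)) = -8410 + 15 = -8395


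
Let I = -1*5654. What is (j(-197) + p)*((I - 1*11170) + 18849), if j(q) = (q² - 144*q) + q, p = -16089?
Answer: 103054275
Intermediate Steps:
I = -5654
j(q) = q² - 143*q
(j(-197) + p)*((I - 1*11170) + 18849) = (-197*(-143 - 197) - 16089)*((-5654 - 1*11170) + 18849) = (-197*(-340) - 16089)*((-5654 - 11170) + 18849) = (66980 - 16089)*(-16824 + 18849) = 50891*2025 = 103054275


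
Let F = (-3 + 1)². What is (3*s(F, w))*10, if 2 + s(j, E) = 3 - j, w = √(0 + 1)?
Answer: -90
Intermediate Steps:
F = 4 (F = (-2)² = 4)
w = 1 (w = √1 = 1)
s(j, E) = 1 - j (s(j, E) = -2 + (3 - j) = 1 - j)
(3*s(F, w))*10 = (3*(1 - 1*4))*10 = (3*(1 - 4))*10 = (3*(-3))*10 = -9*10 = -90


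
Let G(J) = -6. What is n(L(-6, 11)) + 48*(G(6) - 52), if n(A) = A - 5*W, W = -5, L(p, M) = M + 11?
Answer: -2737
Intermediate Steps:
L(p, M) = 11 + M
n(A) = 25 + A (n(A) = A - 5*(-5) = A + 25 = 25 + A)
n(L(-6, 11)) + 48*(G(6) - 52) = (25 + (11 + 11)) + 48*(-6 - 52) = (25 + 22) + 48*(-58) = 47 - 2784 = -2737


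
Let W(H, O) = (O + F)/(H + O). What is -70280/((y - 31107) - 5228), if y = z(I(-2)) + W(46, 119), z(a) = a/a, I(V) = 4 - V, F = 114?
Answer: 1656600/856411 ≈ 1.9344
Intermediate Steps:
z(a) = 1
W(H, O) = (114 + O)/(H + O) (W(H, O) = (O + 114)/(H + O) = (114 + O)/(H + O))
y = 398/165 (y = 1 + (114 + 119)/(46 + 119) = 1 + 233/165 = 398/165 ≈ 2.4121)
-70280/((y - 31107) - 5228) = -70280/((398/165 - 31107) - 5228) = -70280/(-5132257/165 - 5228) = -70280/(-5994877/165) = -70280*(-165/5994877) = 1656600/856411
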